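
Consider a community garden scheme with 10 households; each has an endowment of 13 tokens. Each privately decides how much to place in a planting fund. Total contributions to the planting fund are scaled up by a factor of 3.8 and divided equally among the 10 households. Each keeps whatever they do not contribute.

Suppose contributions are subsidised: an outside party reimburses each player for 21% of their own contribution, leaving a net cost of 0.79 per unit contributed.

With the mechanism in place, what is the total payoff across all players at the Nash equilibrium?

The effective private return is (3.8/10) / 0.79 = 0.4810, which is still under 1, so the mechanism doesn't change anyone's dominant strategy: zero contribution.
Everyone keeps their endowment and the group total is 10 × 13 = 130.

130.00 tokens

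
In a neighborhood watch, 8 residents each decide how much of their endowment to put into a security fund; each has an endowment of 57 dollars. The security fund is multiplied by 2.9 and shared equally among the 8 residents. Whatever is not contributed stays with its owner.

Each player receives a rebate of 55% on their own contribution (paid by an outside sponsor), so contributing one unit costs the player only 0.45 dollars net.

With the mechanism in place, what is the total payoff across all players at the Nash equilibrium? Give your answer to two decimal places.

456.00 dollars

With the mechanism, a contributed unit returns (2.9/8) / 0.45 = 0.8056 per unit of net cost — still below 1 — so contributing 0 remains dominant for every player.
Everyone keeps their endowment and the group total is 8 × 57 = 456.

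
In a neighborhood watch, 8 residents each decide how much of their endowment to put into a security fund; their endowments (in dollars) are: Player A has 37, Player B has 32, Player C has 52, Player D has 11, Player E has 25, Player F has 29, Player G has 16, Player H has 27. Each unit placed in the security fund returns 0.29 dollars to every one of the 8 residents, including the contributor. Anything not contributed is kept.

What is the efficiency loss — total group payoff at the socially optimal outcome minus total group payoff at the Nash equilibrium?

302.28 dollars

The private return per contributed unit is 0.29 < 1 for everyone, so the Nash equilibrium is zero contribution and the group total is Σ E_j = 37 + 32 + 52 + 11 + 25 + 29 + 16 + 27 = 229.
Each contributed unit returns 2.320 to the group, so the social optimum is full contribution by everyone: group total = 2.320 × 229 = 531.28.
Efficiency loss = (2.320 − 1) × 229 = 302.28.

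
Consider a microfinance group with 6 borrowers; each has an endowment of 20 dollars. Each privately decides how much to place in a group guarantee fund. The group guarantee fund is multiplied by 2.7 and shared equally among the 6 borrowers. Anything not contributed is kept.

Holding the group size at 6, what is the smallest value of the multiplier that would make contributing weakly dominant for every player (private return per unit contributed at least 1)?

6

A contributed unit returns (multiplier)/6 to its contributor.
This reaches 1 exactly when the multiplier is 6.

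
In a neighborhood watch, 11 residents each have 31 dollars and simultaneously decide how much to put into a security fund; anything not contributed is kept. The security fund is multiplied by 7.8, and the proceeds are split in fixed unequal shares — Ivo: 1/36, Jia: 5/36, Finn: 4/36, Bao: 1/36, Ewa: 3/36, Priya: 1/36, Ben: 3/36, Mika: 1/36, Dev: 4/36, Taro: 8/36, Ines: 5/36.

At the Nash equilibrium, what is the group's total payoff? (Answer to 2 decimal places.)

Player j's private return per contributed unit is 7.8 × (j's share). Contributing is weakly dominant for j when that share is at least 1/7.8 = 0.1282, and contributing 0 is dominant otherwise.
Jia, Taro and Ines clear that bar, contributing 31 each; the remaining 8 contribute 0. Total contributed: 93.
The security fund pays out 7.8 × 93 = 725.40 in total (split across the unequal shares, but the aggregate is all that matters for the group sum).
The 8 free-riders keep 31 each, adding 248. Group total = 248 + 725.40 = 973.40.

973.40 dollars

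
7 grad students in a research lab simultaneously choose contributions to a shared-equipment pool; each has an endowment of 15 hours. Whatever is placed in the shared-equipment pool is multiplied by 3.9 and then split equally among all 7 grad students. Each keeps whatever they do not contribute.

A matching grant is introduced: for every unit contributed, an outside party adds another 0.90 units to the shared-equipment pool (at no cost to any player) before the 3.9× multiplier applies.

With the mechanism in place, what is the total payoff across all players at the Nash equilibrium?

The effective private return per unit is now 3.9 × 1.90 / 7 = 1.0586 > 1, so every player's dominant strategy flips to full contribution.
So the Nash equilibrium is full contribution by all 7; the group earns 3.9 × 1.90 × 105 = 778.05.

778.05 hours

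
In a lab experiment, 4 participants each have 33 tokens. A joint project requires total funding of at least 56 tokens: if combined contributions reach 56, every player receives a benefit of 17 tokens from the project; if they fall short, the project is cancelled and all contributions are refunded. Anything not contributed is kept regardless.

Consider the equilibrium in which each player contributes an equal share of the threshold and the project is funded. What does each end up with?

Equal share of the threshold: 56/4 = 14.
At this profile no one gains by cutting their contribution: any cut drops the total below 56, the project is cancelled, contributions are refunded, and the deviator ends with 33, which is less than 33 − 14 + 17 = 36. Contributing more than 14 just wastes the excess. So contributing exactly 14 is a best response.
Each player's payoff: 33 − 14 + 17 = 36.

36 tokens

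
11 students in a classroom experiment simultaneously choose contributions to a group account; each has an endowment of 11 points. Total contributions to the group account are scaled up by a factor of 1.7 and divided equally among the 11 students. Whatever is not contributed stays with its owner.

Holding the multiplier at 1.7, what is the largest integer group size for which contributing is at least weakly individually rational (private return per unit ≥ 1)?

1

Private return per unit is 1.7/(group size), which is ≥ 1 whenever the group size is ≤ 1.7.
The largest such integer is 1.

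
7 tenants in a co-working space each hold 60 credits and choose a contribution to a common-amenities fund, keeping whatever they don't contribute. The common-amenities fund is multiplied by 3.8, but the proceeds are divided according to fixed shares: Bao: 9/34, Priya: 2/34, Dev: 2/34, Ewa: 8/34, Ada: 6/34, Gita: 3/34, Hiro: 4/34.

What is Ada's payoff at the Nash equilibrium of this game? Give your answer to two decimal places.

100.24 credits

Player j's private return per contributed unit is 3.8 × (j's share). Contributing is weakly dominant for j when that share is at least 1/3.8 = 0.2632, and contributing 0 is dominant otherwise.
The only share above 0.2632 is Bao's 9/34, contributing 60; the remaining 6 contribute 0. Total contributed: 60.
Ada keeps 60 and receives 3.8 × 60 × 6/34 = 40.24 from the common-amenities fund, for a payoff of 100.24.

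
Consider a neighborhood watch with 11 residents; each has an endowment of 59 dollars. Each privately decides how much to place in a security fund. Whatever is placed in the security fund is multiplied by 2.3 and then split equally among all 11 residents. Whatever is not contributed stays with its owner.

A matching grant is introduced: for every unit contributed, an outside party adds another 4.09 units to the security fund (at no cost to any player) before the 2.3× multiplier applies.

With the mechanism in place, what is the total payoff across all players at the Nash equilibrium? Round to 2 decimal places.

7597.84 dollars

The effective private return per unit is now 2.3 × 5.09 / 11 = 1.0643 > 1, so every player's dominant strategy flips to full contribution.
At the Nash equilibrium everyone contributes 59. Group total payoff = 2.3 × 5.09 × 649 = 7597.84.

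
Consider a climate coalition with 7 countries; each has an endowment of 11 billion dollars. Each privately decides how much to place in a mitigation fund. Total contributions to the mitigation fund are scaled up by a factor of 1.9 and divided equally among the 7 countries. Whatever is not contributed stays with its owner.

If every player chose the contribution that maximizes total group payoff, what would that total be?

146.30 billion dollars

Each contributed unit returns 1.900 to the group as a whole (0.2714 to each of 7 players), which exceeds 1, so the social optimum is full contribution: group total = 1.900 × 77 = 146.30.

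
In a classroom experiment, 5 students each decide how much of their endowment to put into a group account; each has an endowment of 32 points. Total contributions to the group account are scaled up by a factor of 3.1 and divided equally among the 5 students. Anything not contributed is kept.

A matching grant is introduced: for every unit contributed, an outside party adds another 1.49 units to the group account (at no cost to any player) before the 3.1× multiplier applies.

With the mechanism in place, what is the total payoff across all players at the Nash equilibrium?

With the mechanism, a contributed unit returns 3.1 × 2.49 / 5 = 1.5438 per unit of net cost to the contributor — now above 1 — so contributing fully is weakly dominant for every player.
At the Nash equilibrium everyone contributes 32. Group total payoff = 3.1 × 2.49 × 160 = 1235.04.

1235.04 points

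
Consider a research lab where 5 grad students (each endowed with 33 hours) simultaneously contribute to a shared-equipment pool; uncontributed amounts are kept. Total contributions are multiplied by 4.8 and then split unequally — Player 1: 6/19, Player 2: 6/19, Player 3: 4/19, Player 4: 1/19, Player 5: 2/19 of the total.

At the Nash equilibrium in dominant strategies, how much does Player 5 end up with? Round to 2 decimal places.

Player j's private return per contributed unit is 4.8 × (j's share). Contributing is weakly dominant for j when that share is at least 1/4.8 = 0.2083, and contributing 0 is dominant otherwise.
Player 1, Player 2 and Player 3 are above the threshold, contributing 33 each; the remaining 2 contribute 0. Total contributed: 99.
Player 5 keeps 33 and receives 4.8 × 99 × 2/19 = 50.02 from the shared-equipment pool, for a payoff of 83.02.

83.02 hours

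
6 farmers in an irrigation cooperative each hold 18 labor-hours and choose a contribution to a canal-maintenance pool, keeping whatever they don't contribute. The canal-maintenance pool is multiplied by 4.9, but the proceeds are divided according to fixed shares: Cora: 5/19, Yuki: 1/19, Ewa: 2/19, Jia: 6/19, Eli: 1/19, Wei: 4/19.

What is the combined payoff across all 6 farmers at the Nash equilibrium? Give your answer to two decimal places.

318.60 labor-hours

Each unit j contributes comes back to j as 4.9 × (j's share), so j prefers to contribute only if that share exceeds 1/4.9 = 0.2041; otherwise keeping the unit dominates.
Cora, Jia and Wei are above the threshold, contributing 18 each; the remaining 3 contribute 0. Total contributed: 54.
The canal-maintenance pool pays out 4.9 × 54 = 264.60 in total (split across the unequal shares, but the aggregate is all that matters for the group sum).
The 3 free-riders keep 18 each, adding 54. Group total = 54 + 264.60 = 318.60.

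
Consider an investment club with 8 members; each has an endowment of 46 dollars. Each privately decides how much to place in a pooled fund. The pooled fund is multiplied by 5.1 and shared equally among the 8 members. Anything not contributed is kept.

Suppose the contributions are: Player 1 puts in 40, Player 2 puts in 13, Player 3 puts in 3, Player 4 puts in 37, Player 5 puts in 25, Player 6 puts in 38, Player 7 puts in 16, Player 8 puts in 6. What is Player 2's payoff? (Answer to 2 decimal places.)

Total contributed: 40 + 13 + 3 + 37 + 25 + 38 + 16 + 6 = 178.
Each receives 5.1 × 178 / 8 = 113.48 from the pooled fund.
Player 2 keeps 46 − 13 = 33, so Player 2's payoff is 33 + 113.48 = 146.48.

146.48 dollars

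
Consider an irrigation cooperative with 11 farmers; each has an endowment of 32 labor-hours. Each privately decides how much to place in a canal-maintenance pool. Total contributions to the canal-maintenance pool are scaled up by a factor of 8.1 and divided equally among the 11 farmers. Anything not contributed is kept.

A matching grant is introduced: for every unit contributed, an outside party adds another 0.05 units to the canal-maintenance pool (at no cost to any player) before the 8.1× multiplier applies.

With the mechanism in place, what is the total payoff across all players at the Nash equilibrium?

352.00 labor-hours

The effective private return is 8.1 × 1.05 / 11 = 0.7732, which is still under 1, so the mechanism doesn't change anyone's dominant strategy: zero contribution.
At the Nash equilibrium no one contributes; group total payoff = 11 × 32 = 352.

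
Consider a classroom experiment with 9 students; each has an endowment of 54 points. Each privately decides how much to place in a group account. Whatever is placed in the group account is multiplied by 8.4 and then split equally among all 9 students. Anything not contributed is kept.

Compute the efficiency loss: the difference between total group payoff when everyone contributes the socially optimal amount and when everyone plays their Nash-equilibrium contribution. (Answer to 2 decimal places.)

Each contributed unit returns 8.4/9 = 0.9333 to its contributor — below 1 — so contributing 0 is dominant for every player. At the Nash equilibrium everyone keeps their 54, and the group total is 9 × 54 = 486.
Each contributed unit returns 8.400 to the group as a whole (0.9333 to each of 9 players), which exceeds 1, so the social optimum is full contribution: group total = 8.400 × 486 = 4082.40.
Efficiency loss = 4082.40 − 486 = 3596.40.

3596.40 points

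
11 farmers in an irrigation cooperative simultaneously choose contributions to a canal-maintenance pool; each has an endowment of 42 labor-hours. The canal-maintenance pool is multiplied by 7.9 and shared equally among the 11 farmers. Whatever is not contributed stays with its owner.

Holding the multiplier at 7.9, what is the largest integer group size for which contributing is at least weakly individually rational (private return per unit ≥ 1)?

7

Private return per unit is 7.9/(group size), which is ≥ 1 whenever the group size is ≤ 7.9.
The largest such integer is 7.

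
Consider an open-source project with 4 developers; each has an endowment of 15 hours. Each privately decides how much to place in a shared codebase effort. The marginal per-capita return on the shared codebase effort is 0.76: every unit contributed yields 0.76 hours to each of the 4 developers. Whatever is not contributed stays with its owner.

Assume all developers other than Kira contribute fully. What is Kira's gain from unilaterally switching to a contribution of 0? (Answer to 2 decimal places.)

3.60 hours

Switching from a contribution of 15 to 0 lets Kira keep an extra 15 hours, but lowers the shared codebase effort by 15, which costs Kira their own share of that drop: 0.76 × 15 = 11.40.
Net gain = 15 − 11.40 = 3.60. The private return per contributed unit (0.76) is below 1, so free-riding is indeed the best response regardless of what the others do.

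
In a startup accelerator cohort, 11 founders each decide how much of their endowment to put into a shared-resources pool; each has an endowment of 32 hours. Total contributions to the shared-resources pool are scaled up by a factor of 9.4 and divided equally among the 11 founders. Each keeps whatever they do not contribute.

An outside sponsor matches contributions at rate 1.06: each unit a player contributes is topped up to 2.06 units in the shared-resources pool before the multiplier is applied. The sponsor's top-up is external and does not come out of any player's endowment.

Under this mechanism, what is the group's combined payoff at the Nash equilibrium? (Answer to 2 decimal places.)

Under the mechanism each unit contributed yields 9.4 × 2.06 / 11 = 1.7604 back to its contributor per unit of net cost, which exceeds 1, making full contribution the dominant choice for everyone.
So the Nash equilibrium is full contribution by all 11; the group earns 9.4 × 2.06 × 352 = 6816.13.

6816.13 hours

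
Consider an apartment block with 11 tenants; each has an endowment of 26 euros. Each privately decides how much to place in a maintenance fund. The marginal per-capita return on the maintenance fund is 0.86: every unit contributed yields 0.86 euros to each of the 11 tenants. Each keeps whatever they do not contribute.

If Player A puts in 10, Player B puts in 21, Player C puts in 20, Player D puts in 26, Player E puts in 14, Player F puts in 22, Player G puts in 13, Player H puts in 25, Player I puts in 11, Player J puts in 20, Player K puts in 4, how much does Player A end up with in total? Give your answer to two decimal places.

Total contributed: 10 + 21 + 20 + 26 + 14 + 22 + 13 + 25 + 11 + 20 + 4 = 186.
Each receives 0.86 × 186 = 159.96 from the maintenance fund.
Player A keeps 26 − 10 = 16, so Player A's payoff is 16 + 159.96 = 175.96.

175.96 euros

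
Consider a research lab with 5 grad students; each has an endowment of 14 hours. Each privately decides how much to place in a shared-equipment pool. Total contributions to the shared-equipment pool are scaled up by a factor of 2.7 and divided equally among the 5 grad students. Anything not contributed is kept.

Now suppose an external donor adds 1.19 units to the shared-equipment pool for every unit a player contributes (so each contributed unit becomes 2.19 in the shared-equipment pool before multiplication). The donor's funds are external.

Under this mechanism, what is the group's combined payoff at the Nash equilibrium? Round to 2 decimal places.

With the mechanism, a contributed unit returns 2.7 × 2.19 / 5 = 1.1826 per unit of net cost to the contributor — now above 1 — so contributing fully is weakly dominant for every player.
At the Nash equilibrium everyone contributes 14. Group total payoff = 2.7 × 2.19 × 70 = 413.91.

413.91 hours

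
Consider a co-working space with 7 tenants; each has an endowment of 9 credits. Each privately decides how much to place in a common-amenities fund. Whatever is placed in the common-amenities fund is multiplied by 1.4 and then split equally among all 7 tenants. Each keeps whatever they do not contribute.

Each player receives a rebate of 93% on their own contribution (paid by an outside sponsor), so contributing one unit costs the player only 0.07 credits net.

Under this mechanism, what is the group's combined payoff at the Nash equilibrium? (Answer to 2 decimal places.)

146.79 credits

Under the mechanism each unit contributed yields (1.4/7) / 0.07 = 2.8571 back to its contributor per unit of net cost, which exceeds 1, making full contribution the dominant choice for everyone.
At the Nash equilibrium everyone contributes 9. Group total payoff = 7 × (9 × 0.93 + 1.4 × 9) = 146.79.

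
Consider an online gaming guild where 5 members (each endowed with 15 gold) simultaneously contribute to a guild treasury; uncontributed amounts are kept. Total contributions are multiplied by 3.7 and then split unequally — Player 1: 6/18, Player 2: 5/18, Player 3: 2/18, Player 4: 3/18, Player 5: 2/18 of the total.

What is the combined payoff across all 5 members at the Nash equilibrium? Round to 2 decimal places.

A player with share s gets back 3.7·s per unit contributed, so full contribution is dominant for anyone with s > 1/3.7 = 0.2703 and zero contribution is dominant for anyone below.
Player 1 and Player 2 are above the threshold, contributing 15 each; the remaining 3 contribute 0. Total contributed: 30.
The guild treasury pays out 3.7 × 30 = 111.00 in total (split across the unequal shares, but the aggregate is all that matters for the group sum).
The 3 free-riders keep 15 each, adding 45. Group total = 45 + 111.00 = 156.00.

156.00 gold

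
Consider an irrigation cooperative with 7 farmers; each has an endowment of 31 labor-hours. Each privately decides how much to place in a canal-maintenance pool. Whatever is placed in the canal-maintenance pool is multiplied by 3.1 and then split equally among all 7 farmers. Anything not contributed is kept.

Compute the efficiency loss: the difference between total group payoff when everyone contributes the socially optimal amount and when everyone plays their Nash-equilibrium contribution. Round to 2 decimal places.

Each contributed unit returns 3.1/7 = 0.4429 to its contributor — below 1 — so contributing 0 is dominant for every player. At the Nash equilibrium everyone keeps their 31, and the group total is 7 × 31 = 217.
Each contributed unit returns 3.100 to the group as a whole (0.4429 to each of 7 players), which exceeds 1, so the social optimum is full contribution: group total = 3.100 × 217 = 672.70.
Efficiency loss = 672.70 − 217 = 455.70.

455.70 labor-hours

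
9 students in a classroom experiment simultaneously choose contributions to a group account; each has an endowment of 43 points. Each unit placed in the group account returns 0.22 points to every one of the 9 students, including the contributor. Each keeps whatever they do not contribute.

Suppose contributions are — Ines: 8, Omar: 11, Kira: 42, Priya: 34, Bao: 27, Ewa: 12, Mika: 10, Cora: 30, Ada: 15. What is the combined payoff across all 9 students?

Total contributed: 8 + 11 + 42 + 34 + 27 + 12 + 10 + 30 + 15 = 189; total kept: 9 × 43 − 189 = 198.
The group account pays out 0.22 × 9 × 189 = 374.22 in aggregate.
Group total = 198 + 374.22 = 572.22.

572.22 points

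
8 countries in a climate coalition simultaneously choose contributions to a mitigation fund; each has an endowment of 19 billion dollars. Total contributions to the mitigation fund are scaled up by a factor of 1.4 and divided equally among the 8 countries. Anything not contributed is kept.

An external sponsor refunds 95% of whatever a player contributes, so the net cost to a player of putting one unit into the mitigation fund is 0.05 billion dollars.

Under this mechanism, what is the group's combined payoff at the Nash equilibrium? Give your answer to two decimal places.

With the mechanism, a contributed unit returns (1.4/8) / 0.05 = 3.5000 per unit of net cost to the contributor — now above 1 — so contributing fully is weakly dominant for every player.
At the Nash equilibrium everyone contributes 19. Group total payoff = 8 × (19 × 0.95 + 1.4 × 19) = 357.20.

357.20 billion dollars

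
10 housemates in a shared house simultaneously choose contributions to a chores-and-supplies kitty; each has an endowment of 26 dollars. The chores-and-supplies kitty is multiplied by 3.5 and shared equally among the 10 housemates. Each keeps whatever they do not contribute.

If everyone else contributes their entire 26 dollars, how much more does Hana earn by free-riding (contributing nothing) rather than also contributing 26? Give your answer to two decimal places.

16.90 dollars

Switching from a contribution of 26 to 0 lets Hana keep an extra 26 dollars, but lowers the chores-and-supplies kitty by 26, which costs Hana their own share of that drop: 3.5/10 × 26 = 9.10.
Net gain = 26 − 9.10 = 16.90. The private return per contributed unit (0.3500) is below 1, so free-riding is indeed the best response regardless of what the others do.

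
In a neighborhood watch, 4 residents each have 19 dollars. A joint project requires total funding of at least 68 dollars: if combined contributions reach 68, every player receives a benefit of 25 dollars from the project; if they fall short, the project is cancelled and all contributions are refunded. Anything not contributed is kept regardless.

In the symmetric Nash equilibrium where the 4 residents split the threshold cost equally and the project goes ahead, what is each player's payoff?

27 dollars

Equal share of the threshold: 68/4 = 17.
At this profile no one gains by cutting their contribution: any cut drops the total below 68, the project is cancelled, contributions are refunded, and the deviator ends with 19, which is less than 19 − 17 + 25 = 27. Contributing more than 17 just wastes the excess. So contributing exactly 17 is a best response.
Each player's payoff: 19 − 17 + 25 = 27.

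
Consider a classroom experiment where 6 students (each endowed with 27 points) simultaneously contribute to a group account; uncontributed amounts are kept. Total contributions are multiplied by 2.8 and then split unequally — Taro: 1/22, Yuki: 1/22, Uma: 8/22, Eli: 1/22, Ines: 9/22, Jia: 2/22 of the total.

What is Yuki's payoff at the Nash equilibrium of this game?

33.87 points

Player j's private return per contributed unit is 2.8 × (j's share). Contributing is weakly dominant for j when that share is at least 1/2.8 = 0.3571, and contributing 0 is dominant otherwise.
Uma and Ines clear that bar, contributing 27 each; the remaining 4 contribute 0. Total contributed: 54.
Yuki keeps 27 and receives 2.8 × 54 × 1/22 = 6.87 from the group account, for a payoff of 33.87.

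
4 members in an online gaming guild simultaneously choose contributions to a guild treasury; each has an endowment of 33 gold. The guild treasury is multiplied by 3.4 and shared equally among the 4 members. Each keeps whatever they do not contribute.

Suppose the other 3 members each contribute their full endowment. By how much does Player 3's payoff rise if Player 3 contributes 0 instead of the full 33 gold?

Switching from a contribution of 33 to 0 lets Player 3 keep an extra 33 gold, but lowers the guild treasury by 33, which costs Player 3 their own share of that drop: 3.4/4 × 33 = 28.05.
Net gain = 33 − 28.05 = 4.95. The private return per contributed unit (0.8500) is below 1, so free-riding is indeed the best response regardless of what the others do.

4.95 gold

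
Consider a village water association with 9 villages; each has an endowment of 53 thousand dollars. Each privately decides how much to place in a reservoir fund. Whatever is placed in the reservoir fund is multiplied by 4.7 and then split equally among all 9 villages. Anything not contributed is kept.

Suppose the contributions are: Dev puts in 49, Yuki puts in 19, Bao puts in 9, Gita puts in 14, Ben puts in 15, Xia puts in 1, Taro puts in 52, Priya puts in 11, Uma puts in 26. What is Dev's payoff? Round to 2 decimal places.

106.36 thousand dollars

Total contributed: 49 + 19 + 9 + 14 + 15 + 1 + 52 + 11 + 26 = 196.
Each receives 4.7 × 196 / 9 = 102.36 from the reservoir fund.
Dev keeps 53 − 49 = 4, so Dev's payoff is 4 + 102.36 = 106.36.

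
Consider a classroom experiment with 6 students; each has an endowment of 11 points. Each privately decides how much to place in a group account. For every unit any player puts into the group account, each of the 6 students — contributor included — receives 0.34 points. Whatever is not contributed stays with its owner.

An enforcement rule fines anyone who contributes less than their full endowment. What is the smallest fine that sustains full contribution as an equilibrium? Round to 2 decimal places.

7.26 points

Given the others contribute fully, the best deviation is to contribute 0 (any partial contribution still incurs the fine and gives up units whose private return 0.34 is below 1).
Deviating from 11 to 0 saves 11 points but forfeits the deviator's share of the drop in the group account: 0.34 × 11 = 3.74.
So the deviation gain is 11 − 3.74 = 7.26, and the fine must be at least 7.26 points to wipe it out.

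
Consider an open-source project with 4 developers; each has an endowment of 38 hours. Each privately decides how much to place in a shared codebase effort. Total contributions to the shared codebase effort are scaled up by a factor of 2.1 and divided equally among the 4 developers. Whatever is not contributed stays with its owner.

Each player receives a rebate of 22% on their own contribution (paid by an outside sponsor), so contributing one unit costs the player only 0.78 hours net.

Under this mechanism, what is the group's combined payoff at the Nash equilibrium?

With the mechanism, a contributed unit returns (2.1/4) / 0.78 = 0.6731 per unit of net cost — still below 1 — so contributing 0 remains dominant for every player.
At the Nash equilibrium no one contributes; group total payoff = 4 × 38 = 152.

152.00 hours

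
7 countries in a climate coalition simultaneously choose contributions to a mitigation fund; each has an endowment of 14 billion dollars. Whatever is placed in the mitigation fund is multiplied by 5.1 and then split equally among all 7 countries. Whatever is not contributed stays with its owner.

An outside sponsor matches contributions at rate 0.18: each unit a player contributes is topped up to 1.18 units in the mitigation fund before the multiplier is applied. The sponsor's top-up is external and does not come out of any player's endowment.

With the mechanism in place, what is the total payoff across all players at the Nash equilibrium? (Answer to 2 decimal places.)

98.00 billion dollars

With the mechanism, a contributed unit returns 5.1 × 1.18 / 7 = 0.8597 per unit of net cost — still below 1 — so contributing 0 remains dominant for every player.
At the Nash equilibrium no one contributes; group total payoff = 7 × 14 = 98.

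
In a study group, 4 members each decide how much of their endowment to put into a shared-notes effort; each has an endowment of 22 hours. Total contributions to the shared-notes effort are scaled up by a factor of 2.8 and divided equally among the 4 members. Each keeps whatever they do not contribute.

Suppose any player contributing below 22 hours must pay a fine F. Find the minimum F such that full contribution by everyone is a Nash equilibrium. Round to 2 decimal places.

6.60 hours

Given the others contribute fully, the best deviation is to contribute 0 (any partial contribution still incurs the fine and gives up units whose private return 0.7000 is below 1).
Deviating from 22 to 0 saves 22 hours but forfeits the deviator's share of the drop in the shared-notes effort: 2.8/4 × 22 = 15.40.
So the deviation gain is 22 − 15.40 = 6.60, and the fine must be at least 6.60 hours to wipe it out.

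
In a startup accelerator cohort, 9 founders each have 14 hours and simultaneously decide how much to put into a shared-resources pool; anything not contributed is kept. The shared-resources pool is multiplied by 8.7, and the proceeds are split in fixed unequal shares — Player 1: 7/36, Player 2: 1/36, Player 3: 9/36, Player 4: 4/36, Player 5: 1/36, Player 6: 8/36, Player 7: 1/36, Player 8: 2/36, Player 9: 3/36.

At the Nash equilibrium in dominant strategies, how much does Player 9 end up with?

44.45 hours

Each unit j contributes comes back to j as 8.7 × (j's share), so j prefers to contribute only if that share exceeds 1/8.7 = 0.1149; otherwise keeping the unit dominates.
Player 1, Player 3 and Player 6 are above the threshold, contributing 14 each; the remaining 6 contribute 0. Total contributed: 42.
Player 9 keeps 14 and receives 8.7 × 42 × 3/36 = 30.45 from the shared-resources pool, for a payoff of 44.45.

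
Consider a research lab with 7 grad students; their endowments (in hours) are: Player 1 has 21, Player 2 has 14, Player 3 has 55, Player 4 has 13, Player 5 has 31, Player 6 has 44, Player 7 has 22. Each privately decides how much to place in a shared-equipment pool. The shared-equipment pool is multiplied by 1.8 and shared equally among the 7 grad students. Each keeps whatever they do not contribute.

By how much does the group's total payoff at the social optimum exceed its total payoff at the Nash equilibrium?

The private return per contributed unit is 1.8/7 = 0.2571 < 1 for every player regardless of endowment, so the Nash equilibrium is zero contribution and the group total is Σ E_j = 21 + 14 + 55 + 13 + 31 + 44 + 22 = 200.
Each contributed unit returns 1.800 to the group, so the social optimum is full contribution by everyone: group total = 1.800 × 200 = 360.00.
Efficiency loss = (1.800 − 1) × 200 = 160.00.

160.00 hours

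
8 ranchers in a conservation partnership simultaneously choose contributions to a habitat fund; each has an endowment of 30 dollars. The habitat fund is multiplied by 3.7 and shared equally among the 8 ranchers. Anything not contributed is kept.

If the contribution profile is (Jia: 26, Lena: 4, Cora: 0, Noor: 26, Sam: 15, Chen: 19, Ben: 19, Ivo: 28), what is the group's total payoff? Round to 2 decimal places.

Total contributed: 26 + 4 + 0 + 26 + 15 + 19 + 19 + 28 = 137; total kept: 8 × 30 − 137 = 103.
The habitat fund pays out 3.7 × 137 = 506.90 in aggregate.
Group total = 103 + 506.90 = 609.90.

609.90 dollars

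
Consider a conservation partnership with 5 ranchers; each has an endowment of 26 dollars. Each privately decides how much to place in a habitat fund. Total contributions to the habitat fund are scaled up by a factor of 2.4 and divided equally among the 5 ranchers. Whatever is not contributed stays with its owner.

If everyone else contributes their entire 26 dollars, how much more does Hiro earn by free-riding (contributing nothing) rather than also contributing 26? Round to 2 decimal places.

Switching from a contribution of 26 to 0 lets Hiro keep an extra 26 dollars, but lowers the habitat fund by 26, which costs Hiro their own share of that drop: 2.4/5 × 26 = 12.48.
Net gain = 26 − 12.48 = 13.52. The private return per contributed unit (0.4800) is below 1, so free-riding is indeed the best response regardless of what the others do.

13.52 dollars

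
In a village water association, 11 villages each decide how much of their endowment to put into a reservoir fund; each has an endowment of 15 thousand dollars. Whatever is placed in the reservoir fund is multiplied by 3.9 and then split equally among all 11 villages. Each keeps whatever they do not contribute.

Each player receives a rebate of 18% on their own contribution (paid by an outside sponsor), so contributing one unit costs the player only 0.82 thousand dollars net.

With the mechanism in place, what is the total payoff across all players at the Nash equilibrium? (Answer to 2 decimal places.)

With the mechanism, a contributed unit returns (3.9/11) / 0.82 = 0.4324 per unit of net cost — still below 1 — so contributing 0 remains dominant for every player.
Everyone keeps their endowment and the group total is 11 × 15 = 165.

165.00 thousand dollars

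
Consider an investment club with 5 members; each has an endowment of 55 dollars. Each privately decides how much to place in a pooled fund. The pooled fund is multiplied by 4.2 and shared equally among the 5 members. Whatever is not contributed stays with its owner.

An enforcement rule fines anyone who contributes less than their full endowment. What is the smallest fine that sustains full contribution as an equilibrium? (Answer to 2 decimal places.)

8.80 dollars

Given the others contribute fully, the best deviation is to contribute 0 (any partial contribution still incurs the fine and gives up units whose private return 0.8400 is below 1).
Deviating from 55 to 0 saves 55 dollars but forfeits the deviator's share of the drop in the pooled fund: 4.2/5 × 55 = 46.20.
So the deviation gain is 55 − 46.20 = 8.80, and the fine must be at least 8.80 dollars to wipe it out.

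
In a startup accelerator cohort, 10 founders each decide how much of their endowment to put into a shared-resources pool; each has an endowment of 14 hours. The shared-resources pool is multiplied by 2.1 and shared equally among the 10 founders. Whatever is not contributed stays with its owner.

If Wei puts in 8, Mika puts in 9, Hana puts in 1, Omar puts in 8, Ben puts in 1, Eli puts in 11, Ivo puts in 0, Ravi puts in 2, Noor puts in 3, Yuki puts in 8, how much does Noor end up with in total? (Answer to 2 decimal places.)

Total contributed: 8 + 9 + 1 + 8 + 1 + 11 + 0 + 2 + 3 + 8 = 51.
Each receives 2.1 × 51 / 10 = 10.71 from the shared-resources pool.
Noor keeps 14 − 3 = 11, so Noor's payoff is 11 + 10.71 = 21.71.

21.71 hours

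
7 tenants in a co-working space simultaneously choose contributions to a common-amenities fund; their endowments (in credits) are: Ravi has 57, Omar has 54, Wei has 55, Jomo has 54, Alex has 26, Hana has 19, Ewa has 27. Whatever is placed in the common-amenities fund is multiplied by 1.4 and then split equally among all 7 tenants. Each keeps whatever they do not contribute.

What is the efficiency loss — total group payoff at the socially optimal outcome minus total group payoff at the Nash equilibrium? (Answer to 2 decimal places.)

The private return per contributed unit is 1.4/7 = 0.2000 < 1 for every player regardless of endowment, so the Nash equilibrium is zero contribution and the group total is Σ E_j = 57 + 54 + 55 + 54 + 26 + 19 + 27 = 292.
Each contributed unit returns 1.400 to the group, so the social optimum is full contribution by everyone: group total = 1.400 × 292 = 408.80.
Efficiency loss = (1.400 − 1) × 292 = 116.80.

116.80 credits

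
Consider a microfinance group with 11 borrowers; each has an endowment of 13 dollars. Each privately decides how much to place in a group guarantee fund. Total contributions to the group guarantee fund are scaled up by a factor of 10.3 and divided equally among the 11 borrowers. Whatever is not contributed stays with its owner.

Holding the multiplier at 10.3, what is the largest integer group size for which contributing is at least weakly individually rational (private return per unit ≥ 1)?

Private return per unit is 10.3/(group size), which is ≥ 1 whenever the group size is ≤ 10.3.
The largest such integer is 10.

10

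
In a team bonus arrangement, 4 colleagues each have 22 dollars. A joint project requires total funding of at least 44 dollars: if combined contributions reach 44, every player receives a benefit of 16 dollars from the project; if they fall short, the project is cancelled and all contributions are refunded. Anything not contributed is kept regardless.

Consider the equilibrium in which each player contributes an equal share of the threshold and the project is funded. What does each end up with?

27 dollars

Equal share of the threshold: 44/4 = 11.
At this profile no one gains by cutting their contribution: any cut drops the total below 44, the project is cancelled, contributions are refunded, and the deviator ends with 22, which is less than 22 − 11 + 16 = 27. Contributing more than 11 just wastes the excess. So contributing exactly 11 is a best response.
Each player's payoff: 22 − 11 + 16 = 27.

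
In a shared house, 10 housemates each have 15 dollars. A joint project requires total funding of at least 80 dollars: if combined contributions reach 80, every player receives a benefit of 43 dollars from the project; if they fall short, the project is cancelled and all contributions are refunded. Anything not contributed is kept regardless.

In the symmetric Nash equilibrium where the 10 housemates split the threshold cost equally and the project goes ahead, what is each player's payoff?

Equal share of the threshold: 80/10 = 8.
At this profile no one gains by cutting their contribution: any cut drops the total below 80, the project is cancelled, contributions are refunded, and the deviator ends with 15, which is less than 15 − 8 + 43 = 50. Contributing more than 8 just wastes the excess. So contributing exactly 8 is a best response.
Each player's payoff: 15 − 8 + 43 = 50.

50 dollars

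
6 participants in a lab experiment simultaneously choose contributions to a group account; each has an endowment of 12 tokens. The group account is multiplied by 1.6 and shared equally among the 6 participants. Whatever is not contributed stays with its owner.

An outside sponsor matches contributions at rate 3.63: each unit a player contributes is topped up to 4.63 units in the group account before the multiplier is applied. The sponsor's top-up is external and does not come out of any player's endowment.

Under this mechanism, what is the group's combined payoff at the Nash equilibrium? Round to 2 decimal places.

Under the mechanism each unit contributed yields 1.6 × 4.63 / 6 = 1.2347 back to its contributor per unit of net cost, which exceeds 1, making full contribution the dominant choice for everyone.
So the Nash equilibrium is full contribution by all 6; the group earns 1.6 × 4.63 × 72 = 533.38.

533.38 tokens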